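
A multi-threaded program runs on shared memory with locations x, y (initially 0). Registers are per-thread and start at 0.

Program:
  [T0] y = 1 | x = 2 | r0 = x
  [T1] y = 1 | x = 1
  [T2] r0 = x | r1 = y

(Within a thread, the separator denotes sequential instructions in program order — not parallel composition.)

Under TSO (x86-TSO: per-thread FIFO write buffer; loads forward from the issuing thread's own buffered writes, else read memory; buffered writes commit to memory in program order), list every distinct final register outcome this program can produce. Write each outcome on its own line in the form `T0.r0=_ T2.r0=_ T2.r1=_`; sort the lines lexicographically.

T0.r0=1 T2.r0=0 T2.r1=0
T0.r0=1 T2.r0=0 T2.r1=1
T0.r0=1 T2.r0=1 T2.r1=1
T0.r0=1 T2.r0=2 T2.r1=1
T0.r0=2 T2.r0=0 T2.r1=0
T0.r0=2 T2.r0=0 T2.r1=1
T0.r0=2 T2.r0=1 T2.r1=1
T0.r0=2 T2.r0=2 T2.r1=1

outcome vector order: (T0.r0,T2.r0,T2.r1)
|TSO outcomes| = 8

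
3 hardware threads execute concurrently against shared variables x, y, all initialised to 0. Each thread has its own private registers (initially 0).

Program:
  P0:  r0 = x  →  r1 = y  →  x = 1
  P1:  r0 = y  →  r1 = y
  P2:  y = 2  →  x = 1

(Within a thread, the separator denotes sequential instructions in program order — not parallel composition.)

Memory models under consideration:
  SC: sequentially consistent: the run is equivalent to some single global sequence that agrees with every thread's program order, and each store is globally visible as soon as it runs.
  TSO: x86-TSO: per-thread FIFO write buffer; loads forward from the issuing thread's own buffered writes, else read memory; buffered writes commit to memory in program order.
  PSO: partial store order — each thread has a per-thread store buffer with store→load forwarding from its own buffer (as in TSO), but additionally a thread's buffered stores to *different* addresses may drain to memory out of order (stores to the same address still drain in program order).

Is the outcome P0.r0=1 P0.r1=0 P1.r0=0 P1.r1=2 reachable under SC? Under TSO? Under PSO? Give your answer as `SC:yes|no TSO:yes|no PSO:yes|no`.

outcome vector order: (P0.r0,P0.r1,P1.r0,P1.r1)
under SC → (0,0,0,0); (0,0,0,2); (0,0,2,2); (0,2,0,0); (0,2,0,2); (0,2,2,2); (1,2,0,0); (1,2,0,2); (1,2,2,2)
under TSO → (0,0,0,0); (0,0,0,2); (0,0,2,2); (0,2,0,0); (0,2,0,2); (0,2,2,2); (1,2,0,0); (1,2,0,2); (1,2,2,2)
under PSO → (0,0,0,0); (0,0,0,2); (0,0,2,2); (0,2,0,0); (0,2,0,2); (0,2,2,2); (1,0,0,0); (1,0,0,2); (1,0,2,2); (1,2,0,0); (1,2,0,2); (1,2,2,2)
target (1,0,0,2) ∈ {PSO}

SC:no TSO:no PSO:yes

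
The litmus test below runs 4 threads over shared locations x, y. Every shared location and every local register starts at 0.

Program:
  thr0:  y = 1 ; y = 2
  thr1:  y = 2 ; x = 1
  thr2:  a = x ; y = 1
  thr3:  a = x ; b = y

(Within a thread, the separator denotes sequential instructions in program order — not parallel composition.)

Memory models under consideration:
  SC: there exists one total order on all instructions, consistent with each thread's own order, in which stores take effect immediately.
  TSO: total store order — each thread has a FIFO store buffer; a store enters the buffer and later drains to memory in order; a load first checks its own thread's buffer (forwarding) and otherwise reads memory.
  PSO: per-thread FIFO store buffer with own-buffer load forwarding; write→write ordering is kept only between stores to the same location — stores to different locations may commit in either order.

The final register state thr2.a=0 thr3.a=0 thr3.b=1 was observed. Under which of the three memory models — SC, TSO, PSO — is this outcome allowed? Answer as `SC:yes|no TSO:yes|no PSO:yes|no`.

SC:yes TSO:yes PSO:yes

outcome vector order: (thr2.a,thr3.a,thr3.b)
under SC → <0 0 0>; <0 0 1>; <0 0 2>; <0 1 1>; <0 1 2>; <1 0 0>; <1 0 1>; <1 0 2>; <1 1 1>; <1 1 2>
under TSO → <0 0 0>; <0 0 1>; <0 0 2>; <0 1 1>; <0 1 2>; <1 0 0>; <1 0 1>; <1 0 2>; <1 1 1>; <1 1 2>
under PSO → <0 0 0>; <0 0 1>; <0 0 2>; <0 1 0>; <0 1 1>; <0 1 2>; <1 0 0>; <1 0 1>; <1 0 2>; <1 1 0>; <1 1 1>; <1 1 2>
target <0 0 1> ∈ {SC,TSO,PSO}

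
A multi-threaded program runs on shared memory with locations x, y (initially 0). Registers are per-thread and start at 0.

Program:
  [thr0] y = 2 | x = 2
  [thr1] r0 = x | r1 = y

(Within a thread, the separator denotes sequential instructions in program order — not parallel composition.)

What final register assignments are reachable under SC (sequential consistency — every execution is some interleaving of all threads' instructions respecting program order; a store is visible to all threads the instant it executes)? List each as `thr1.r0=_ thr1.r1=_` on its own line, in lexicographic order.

outcome vector order: (thr1.r0,thr1.r1)
|SC outcomes| = 3

thr1.r0=0 thr1.r1=0
thr1.r0=0 thr1.r1=2
thr1.r0=2 thr1.r1=2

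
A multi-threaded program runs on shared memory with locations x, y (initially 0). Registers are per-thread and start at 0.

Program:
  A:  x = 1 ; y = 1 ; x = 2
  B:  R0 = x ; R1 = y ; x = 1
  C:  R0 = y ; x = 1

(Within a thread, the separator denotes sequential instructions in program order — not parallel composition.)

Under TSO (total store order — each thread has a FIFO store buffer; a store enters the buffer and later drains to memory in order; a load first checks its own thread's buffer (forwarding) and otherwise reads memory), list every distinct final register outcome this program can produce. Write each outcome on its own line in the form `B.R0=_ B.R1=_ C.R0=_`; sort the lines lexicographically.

B.R0=0 B.R1=0 C.R0=0
B.R0=0 B.R1=0 C.R0=1
B.R0=0 B.R1=1 C.R0=0
B.R0=0 B.R1=1 C.R0=1
B.R0=1 B.R1=0 C.R0=0
B.R0=1 B.R1=0 C.R0=1
B.R0=1 B.R1=1 C.R0=0
B.R0=1 B.R1=1 C.R0=1
B.R0=2 B.R1=1 C.R0=0
B.R0=2 B.R1=1 C.R0=1

outcome vector order: (B.R0,B.R1,C.R0)
|TSO outcomes| = 10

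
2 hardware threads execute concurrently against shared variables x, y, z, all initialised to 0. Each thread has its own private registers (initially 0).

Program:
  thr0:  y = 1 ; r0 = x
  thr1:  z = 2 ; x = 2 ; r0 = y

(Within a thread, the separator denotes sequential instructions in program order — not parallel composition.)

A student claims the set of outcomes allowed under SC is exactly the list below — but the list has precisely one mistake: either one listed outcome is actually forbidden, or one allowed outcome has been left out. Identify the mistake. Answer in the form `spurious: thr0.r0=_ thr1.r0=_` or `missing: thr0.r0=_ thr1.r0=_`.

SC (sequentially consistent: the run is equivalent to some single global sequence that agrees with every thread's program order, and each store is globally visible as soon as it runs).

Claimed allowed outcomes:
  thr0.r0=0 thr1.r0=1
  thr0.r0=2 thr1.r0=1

missing: thr0.r0=2 thr1.r0=0

outcome vector order: (thr0.r0,thr1.r0)
SC (3): (0,1); (2,0); (2,1)
SC∖claimed = {(2,0)}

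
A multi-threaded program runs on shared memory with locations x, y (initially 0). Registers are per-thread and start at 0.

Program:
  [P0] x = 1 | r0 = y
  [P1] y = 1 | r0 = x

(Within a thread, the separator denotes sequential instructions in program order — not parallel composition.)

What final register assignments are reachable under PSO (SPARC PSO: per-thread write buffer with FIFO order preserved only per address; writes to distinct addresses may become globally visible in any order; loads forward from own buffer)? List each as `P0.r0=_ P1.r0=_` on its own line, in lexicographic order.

P0.r0=0 P1.r0=0
P0.r0=0 P1.r0=1
P0.r0=1 P1.r0=0
P0.r0=1 P1.r0=1

outcome vector order: (P0.r0,P1.r0)
|PSO outcomes| = 4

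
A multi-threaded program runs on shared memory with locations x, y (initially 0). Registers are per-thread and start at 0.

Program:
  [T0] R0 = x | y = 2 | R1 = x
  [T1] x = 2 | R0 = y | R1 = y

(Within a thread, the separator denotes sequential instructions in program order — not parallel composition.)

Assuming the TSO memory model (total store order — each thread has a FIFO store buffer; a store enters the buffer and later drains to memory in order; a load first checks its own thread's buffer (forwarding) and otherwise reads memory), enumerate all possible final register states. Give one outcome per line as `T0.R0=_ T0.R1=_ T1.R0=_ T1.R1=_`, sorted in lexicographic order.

outcome vector order: (T0.R0,T0.R1,T1.R0,T1.R1)
|TSO outcomes| = 9

T0.R0=0 T0.R1=0 T1.R0=0 T1.R1=0
T0.R0=0 T0.R1=0 T1.R0=0 T1.R1=2
T0.R0=0 T0.R1=0 T1.R0=2 T1.R1=2
T0.R0=0 T0.R1=2 T1.R0=0 T1.R1=0
T0.R0=0 T0.R1=2 T1.R0=0 T1.R1=2
T0.R0=0 T0.R1=2 T1.R0=2 T1.R1=2
T0.R0=2 T0.R1=2 T1.R0=0 T1.R1=0
T0.R0=2 T0.R1=2 T1.R0=0 T1.R1=2
T0.R0=2 T0.R1=2 T1.R0=2 T1.R1=2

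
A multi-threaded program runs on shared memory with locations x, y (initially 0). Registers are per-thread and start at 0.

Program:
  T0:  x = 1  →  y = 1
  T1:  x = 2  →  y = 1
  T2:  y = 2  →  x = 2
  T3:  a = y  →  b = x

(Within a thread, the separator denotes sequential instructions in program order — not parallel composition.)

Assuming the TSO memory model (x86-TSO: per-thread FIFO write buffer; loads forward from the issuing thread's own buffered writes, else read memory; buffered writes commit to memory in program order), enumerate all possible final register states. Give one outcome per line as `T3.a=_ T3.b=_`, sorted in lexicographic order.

outcome vector order: (T3.a,T3.b)
|TSO outcomes| = 8

T3.a=0 T3.b=0
T3.a=0 T3.b=1
T3.a=0 T3.b=2
T3.a=1 T3.b=1
T3.a=1 T3.b=2
T3.a=2 T3.b=0
T3.a=2 T3.b=1
T3.a=2 T3.b=2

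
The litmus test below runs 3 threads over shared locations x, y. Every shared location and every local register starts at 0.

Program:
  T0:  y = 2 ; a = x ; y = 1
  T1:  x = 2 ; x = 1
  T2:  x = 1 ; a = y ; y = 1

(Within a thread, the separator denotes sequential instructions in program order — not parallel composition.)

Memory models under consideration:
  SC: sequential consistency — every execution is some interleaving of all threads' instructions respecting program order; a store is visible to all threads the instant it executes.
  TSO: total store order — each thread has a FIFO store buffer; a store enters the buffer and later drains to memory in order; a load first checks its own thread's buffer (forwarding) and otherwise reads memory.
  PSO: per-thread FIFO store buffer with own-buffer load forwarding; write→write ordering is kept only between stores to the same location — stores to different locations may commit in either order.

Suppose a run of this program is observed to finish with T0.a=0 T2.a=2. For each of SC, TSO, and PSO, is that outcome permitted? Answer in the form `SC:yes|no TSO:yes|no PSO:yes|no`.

outcome vector order: (T0.a,T2.a)
under SC → 0/1, 0/2, 1/0, 1/1, 1/2, 2/0, 2/1, 2/2
under TSO → 0/0, 0/1, 0/2, 1/0, 1/1, 1/2, 2/0, 2/1, 2/2
under PSO → 0/0, 0/1, 0/2, 1/0, 1/1, 1/2, 2/0, 2/1, 2/2
target 0/2 ∈ {SC,TSO,PSO}

SC:yes TSO:yes PSO:yes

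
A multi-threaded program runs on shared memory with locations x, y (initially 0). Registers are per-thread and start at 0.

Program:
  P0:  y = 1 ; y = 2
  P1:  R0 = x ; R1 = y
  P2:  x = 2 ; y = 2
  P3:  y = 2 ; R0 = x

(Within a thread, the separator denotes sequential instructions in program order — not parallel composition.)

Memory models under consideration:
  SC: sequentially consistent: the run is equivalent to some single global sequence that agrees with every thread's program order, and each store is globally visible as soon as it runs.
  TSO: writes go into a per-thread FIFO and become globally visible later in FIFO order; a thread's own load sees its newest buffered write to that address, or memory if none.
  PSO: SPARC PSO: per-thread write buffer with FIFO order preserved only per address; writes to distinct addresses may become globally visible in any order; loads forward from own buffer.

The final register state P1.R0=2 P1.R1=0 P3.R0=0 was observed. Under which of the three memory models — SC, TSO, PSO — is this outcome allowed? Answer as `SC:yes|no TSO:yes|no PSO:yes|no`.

SC:no TSO:yes PSO:yes

outcome vector order: (P1.R0,P1.R1,P3.R0)
under SC → 0/0/0; 0/0/2; 0/1/0; 0/1/2; 0/2/0; 0/2/2; 2/0/2; 2/1/0; 2/1/2; 2/2/0; 2/2/2
under TSO → 0/0/0; 0/0/2; 0/1/0; 0/1/2; 0/2/0; 0/2/2; 2/0/0; 2/0/2; 2/1/0; 2/1/2; 2/2/0; 2/2/2
under PSO → 0/0/0; 0/0/2; 0/1/0; 0/1/2; 0/2/0; 0/2/2; 2/0/0; 2/0/2; 2/1/0; 2/1/2; 2/2/0; 2/2/2
target 2/0/0 ∈ {TSO,PSO}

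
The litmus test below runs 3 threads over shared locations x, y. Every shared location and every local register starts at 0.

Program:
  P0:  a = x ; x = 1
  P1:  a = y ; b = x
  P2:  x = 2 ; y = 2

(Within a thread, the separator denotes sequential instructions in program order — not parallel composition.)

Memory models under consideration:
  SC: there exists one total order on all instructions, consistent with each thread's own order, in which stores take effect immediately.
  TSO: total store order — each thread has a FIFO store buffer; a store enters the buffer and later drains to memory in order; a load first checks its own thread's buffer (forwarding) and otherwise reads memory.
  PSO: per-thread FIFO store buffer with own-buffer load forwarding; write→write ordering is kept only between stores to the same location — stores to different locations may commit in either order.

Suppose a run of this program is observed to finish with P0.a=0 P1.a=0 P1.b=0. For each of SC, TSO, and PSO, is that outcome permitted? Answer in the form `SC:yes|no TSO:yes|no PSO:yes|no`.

outcome vector order: (P0.a,P1.a,P1.b)
[SC] allowed = {0/0/0; 0/0/1; 0/0/2; 0/2/1; 0/2/2; 2/0/0; 2/0/1; 2/0/2; 2/2/1; 2/2/2}
[TSO] allowed = {0/0/0; 0/0/1; 0/0/2; 0/2/1; 0/2/2; 2/0/0; 2/0/1; 2/0/2; 2/2/1; 2/2/2}
[PSO] allowed = {0/0/0; 0/0/1; 0/0/2; 0/2/0; 0/2/1; 0/2/2; 2/0/0; 2/0/1; 2/0/2; 2/2/0; 2/2/1; 2/2/2}
target 0/0/0 ∈ {SC,TSO,PSO}

SC:yes TSO:yes PSO:yes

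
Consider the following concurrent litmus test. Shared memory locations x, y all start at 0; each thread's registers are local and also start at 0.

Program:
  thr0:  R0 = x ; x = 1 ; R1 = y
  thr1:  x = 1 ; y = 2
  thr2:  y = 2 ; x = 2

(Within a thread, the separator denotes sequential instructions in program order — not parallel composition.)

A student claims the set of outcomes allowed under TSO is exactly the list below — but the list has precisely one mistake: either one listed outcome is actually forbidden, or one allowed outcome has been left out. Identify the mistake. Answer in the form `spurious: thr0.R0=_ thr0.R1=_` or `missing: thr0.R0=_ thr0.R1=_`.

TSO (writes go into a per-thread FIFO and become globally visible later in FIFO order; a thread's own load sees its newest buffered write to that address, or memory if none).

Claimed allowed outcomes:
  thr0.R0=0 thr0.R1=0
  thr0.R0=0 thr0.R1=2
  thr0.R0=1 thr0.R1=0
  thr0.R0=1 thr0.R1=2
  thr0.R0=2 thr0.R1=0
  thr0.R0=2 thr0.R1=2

spurious: thr0.R0=2 thr0.R1=0

outcome vector order: (thr0.R0,thr0.R1)
TSO (5): <0 0>, <0 2>, <1 0>, <1 2>, <2 2>
claimed∖TSO = {<2 0>}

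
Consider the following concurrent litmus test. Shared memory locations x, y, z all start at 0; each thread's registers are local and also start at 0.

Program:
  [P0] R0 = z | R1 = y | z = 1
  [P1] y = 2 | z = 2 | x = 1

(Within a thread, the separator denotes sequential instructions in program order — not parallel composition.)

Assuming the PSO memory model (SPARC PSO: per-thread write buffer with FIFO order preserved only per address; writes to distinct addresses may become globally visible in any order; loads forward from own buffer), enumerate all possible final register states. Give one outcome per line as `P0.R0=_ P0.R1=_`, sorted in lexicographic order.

P0.R0=0 P0.R1=0
P0.R0=0 P0.R1=2
P0.R0=2 P0.R1=0
P0.R0=2 P0.R1=2

outcome vector order: (P0.R0,P0.R1)
|PSO outcomes| = 4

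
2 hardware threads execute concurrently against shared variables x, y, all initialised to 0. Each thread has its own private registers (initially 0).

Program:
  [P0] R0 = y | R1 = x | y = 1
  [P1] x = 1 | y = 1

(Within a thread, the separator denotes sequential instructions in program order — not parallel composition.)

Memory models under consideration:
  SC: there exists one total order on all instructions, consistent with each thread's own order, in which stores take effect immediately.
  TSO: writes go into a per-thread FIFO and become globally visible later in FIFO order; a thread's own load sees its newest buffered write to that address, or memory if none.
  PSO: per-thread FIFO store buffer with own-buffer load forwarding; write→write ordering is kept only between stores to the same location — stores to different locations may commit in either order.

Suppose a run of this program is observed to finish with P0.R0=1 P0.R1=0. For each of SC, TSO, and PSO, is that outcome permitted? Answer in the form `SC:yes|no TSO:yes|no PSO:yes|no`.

outcome vector order: (P0.R0,P0.R1)
under SC → (0,0) (0,1) (1,1)
under TSO → (0,0) (0,1) (1,1)
under PSO → (0,0) (0,1) (1,0) (1,1)
target (1,0) ∈ {PSO}

SC:no TSO:no PSO:yes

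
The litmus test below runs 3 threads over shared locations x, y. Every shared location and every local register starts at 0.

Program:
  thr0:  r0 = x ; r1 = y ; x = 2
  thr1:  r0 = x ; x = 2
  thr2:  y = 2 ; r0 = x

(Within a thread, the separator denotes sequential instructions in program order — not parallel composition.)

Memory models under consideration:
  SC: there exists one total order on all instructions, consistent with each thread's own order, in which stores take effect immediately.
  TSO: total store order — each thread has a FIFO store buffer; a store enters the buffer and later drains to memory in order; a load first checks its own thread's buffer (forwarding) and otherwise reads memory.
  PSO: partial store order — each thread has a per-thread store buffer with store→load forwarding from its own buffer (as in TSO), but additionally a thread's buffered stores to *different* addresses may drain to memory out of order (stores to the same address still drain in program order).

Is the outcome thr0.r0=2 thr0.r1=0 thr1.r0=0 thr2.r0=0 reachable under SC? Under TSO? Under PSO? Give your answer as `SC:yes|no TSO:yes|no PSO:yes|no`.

SC:no TSO:yes PSO:yes

outcome vector order: (thr0.r0,thr0.r1,thr1.r0,thr2.r0)
under SC → <0 0 0 0>, <0 0 0 2>, <0 0 2 0>, <0 0 2 2>, <0 2 0 0>, <0 2 0 2>, <0 2 2 0>, <0 2 2 2>, <2 0 0 2>, <2 2 0 0>, <2 2 0 2>
under TSO → <0 0 0 0>, <0 0 0 2>, <0 0 2 0>, <0 0 2 2>, <0 2 0 0>, <0 2 0 2>, <0 2 2 0>, <0 2 2 2>, <2 0 0 0>, <2 0 0 2>, <2 2 0 0>, <2 2 0 2>
under PSO → <0 0 0 0>, <0 0 0 2>, <0 0 2 0>, <0 0 2 2>, <0 2 0 0>, <0 2 0 2>, <0 2 2 0>, <0 2 2 2>, <2 0 0 0>, <2 0 0 2>, <2 2 0 0>, <2 2 0 2>
target <2 0 0 0> ∈ {TSO,PSO}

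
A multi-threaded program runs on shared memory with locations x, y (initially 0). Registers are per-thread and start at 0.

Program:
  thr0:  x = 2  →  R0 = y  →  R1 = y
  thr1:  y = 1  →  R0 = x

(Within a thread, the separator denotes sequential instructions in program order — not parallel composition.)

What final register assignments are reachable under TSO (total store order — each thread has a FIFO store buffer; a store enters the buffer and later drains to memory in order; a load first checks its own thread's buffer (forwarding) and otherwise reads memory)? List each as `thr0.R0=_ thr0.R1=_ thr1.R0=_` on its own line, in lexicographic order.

thr0.R0=0 thr0.R1=0 thr1.R0=0
thr0.R0=0 thr0.R1=0 thr1.R0=2
thr0.R0=0 thr0.R1=1 thr1.R0=0
thr0.R0=0 thr0.R1=1 thr1.R0=2
thr0.R0=1 thr0.R1=1 thr1.R0=0
thr0.R0=1 thr0.R1=1 thr1.R0=2

outcome vector order: (thr0.R0,thr0.R1,thr1.R0)
|TSO outcomes| = 6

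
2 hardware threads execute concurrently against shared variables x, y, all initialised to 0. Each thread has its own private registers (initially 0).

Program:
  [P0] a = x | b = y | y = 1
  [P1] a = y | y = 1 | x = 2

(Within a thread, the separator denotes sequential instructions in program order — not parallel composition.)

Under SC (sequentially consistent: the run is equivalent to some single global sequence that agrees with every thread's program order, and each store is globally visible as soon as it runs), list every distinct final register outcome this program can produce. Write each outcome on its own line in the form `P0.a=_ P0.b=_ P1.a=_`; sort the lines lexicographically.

P0.a=0 P0.b=0 P1.a=0
P0.a=0 P0.b=0 P1.a=1
P0.a=0 P0.b=1 P1.a=0
P0.a=2 P0.b=1 P1.a=0

outcome vector order: (P0.a,P0.b,P1.a)
|SC outcomes| = 4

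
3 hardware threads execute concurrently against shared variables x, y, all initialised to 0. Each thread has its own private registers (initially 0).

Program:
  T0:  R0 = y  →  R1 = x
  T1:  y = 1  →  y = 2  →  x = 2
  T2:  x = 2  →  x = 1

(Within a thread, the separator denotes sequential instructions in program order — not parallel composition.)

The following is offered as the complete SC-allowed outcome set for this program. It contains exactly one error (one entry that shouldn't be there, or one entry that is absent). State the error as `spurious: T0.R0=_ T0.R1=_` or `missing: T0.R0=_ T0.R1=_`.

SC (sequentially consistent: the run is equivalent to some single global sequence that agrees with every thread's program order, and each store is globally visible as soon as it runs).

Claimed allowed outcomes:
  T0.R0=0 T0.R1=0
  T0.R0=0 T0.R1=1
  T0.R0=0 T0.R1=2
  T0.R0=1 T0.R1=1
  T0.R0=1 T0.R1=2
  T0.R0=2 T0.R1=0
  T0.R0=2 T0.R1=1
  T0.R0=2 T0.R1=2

outcome vector order: (T0.R0,T0.R1)
SC (9): <0 0>, <0 1>, <0 2>, <1 0>, <1 1>, <1 2>, <2 0>, <2 1>, <2 2>
SC∖claimed = {<1 0>}

missing: T0.R0=1 T0.R1=0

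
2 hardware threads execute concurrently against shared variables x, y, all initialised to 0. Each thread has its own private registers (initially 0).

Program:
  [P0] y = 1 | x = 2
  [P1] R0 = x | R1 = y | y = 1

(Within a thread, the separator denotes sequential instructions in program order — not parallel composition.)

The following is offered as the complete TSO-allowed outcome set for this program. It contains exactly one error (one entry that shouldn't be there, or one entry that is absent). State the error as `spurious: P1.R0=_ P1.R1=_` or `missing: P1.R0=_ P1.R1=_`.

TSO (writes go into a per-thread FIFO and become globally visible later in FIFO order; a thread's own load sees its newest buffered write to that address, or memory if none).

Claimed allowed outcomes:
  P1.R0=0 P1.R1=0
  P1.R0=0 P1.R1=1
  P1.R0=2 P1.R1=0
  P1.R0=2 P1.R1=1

outcome vector order: (P1.R0,P1.R1)
TSO (3): (0,0), (0,1), (2,1)
claimed∖TSO = {(2,0)}

spurious: P1.R0=2 P1.R1=0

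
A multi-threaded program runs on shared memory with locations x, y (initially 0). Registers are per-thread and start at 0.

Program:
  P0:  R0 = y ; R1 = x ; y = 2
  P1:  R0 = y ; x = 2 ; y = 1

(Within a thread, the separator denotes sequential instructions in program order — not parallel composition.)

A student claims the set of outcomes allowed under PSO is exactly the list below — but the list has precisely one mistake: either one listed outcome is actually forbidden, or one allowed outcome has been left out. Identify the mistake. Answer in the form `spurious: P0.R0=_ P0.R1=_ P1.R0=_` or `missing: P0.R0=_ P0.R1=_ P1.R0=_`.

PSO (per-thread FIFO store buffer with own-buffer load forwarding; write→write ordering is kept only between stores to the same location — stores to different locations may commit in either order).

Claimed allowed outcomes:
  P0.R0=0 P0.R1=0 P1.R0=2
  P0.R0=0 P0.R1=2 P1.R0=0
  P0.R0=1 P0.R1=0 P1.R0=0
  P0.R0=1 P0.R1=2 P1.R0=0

missing: P0.R0=0 P0.R1=0 P1.R0=0

outcome vector order: (P0.R0,P0.R1,P1.R0)
under PSO → 0/0/0, 0/0/2, 0/2/0, 1/0/0, 1/2/0
PSO∖claimed = {0/0/0}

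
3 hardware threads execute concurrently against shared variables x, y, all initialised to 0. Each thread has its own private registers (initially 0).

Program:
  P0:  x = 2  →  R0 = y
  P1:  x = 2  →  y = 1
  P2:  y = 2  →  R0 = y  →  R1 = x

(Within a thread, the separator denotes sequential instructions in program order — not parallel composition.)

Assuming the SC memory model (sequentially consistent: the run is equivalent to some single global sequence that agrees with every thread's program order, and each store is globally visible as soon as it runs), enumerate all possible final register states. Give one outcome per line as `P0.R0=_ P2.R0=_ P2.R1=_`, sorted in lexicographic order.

P0.R0=0 P2.R0=1 P2.R1=2
P0.R0=0 P2.R0=2 P2.R1=2
P0.R0=1 P2.R0=1 P2.R1=2
P0.R0=1 P2.R0=2 P2.R1=0
P0.R0=1 P2.R0=2 P2.R1=2
P0.R0=2 P2.R0=1 P2.R1=2
P0.R0=2 P2.R0=2 P2.R1=0
P0.R0=2 P2.R0=2 P2.R1=2

outcome vector order: (P0.R0,P2.R0,P2.R1)
|SC outcomes| = 8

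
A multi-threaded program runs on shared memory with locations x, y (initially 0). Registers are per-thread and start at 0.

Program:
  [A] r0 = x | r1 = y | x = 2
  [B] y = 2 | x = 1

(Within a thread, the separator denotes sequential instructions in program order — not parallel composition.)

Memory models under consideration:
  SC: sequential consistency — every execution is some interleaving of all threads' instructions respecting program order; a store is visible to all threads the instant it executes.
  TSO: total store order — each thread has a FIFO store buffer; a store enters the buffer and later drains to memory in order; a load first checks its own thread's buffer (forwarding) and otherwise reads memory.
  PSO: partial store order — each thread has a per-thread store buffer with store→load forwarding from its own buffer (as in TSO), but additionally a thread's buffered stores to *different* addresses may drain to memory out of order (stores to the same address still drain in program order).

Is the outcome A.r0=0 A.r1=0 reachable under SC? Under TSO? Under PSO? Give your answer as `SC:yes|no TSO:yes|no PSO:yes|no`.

outcome vector order: (A.r0,A.r1)
[SC] allowed = {00; 02; 12}
[TSO] allowed = {00; 02; 12}
[PSO] allowed = {00; 02; 10; 12}
target 00 ∈ {SC,TSO,PSO}

SC:yes TSO:yes PSO:yes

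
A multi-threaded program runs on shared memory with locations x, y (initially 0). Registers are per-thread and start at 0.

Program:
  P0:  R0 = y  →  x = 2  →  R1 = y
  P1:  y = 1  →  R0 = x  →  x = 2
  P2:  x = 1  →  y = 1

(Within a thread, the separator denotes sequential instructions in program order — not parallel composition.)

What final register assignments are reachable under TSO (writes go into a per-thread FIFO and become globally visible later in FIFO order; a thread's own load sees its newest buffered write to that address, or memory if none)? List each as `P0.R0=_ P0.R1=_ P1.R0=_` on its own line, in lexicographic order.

P0.R0=0 P0.R1=0 P1.R0=0
P0.R0=0 P0.R1=0 P1.R0=1
P0.R0=0 P0.R1=0 P1.R0=2
P0.R0=0 P0.R1=1 P1.R0=0
P0.R0=0 P0.R1=1 P1.R0=1
P0.R0=0 P0.R1=1 P1.R0=2
P0.R0=1 P0.R1=1 P1.R0=0
P0.R0=1 P0.R1=1 P1.R0=1
P0.R0=1 P0.R1=1 P1.R0=2

outcome vector order: (P0.R0,P0.R1,P1.R0)
|TSO outcomes| = 9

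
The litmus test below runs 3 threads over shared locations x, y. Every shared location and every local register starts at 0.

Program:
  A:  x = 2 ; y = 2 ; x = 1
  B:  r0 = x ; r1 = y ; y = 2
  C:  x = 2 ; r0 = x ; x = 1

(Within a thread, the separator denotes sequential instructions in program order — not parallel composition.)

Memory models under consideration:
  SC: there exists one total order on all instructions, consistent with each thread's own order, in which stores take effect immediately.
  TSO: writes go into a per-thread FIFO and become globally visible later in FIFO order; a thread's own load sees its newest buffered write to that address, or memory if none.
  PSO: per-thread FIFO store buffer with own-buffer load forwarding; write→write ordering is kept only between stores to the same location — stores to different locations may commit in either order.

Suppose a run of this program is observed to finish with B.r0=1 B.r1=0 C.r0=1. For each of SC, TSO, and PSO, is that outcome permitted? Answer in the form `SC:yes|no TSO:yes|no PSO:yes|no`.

SC:no TSO:no PSO:yes

outcome vector order: (B.r0,B.r1,C.r0)
[SC] allowed = {0/0/1; 0/0/2; 0/2/1; 0/2/2; 1/0/2; 1/2/1; 1/2/2; 2/0/1; 2/0/2; 2/2/1; 2/2/2}
[TSO] allowed = {0/0/1; 0/0/2; 0/2/1; 0/2/2; 1/0/2; 1/2/1; 1/2/2; 2/0/1; 2/0/2; 2/2/1; 2/2/2}
[PSO] allowed = {0/0/1; 0/0/2; 0/2/1; 0/2/2; 1/0/1; 1/0/2; 1/2/1; 1/2/2; 2/0/1; 2/0/2; 2/2/1; 2/2/2}
target 1/0/1 ∈ {PSO}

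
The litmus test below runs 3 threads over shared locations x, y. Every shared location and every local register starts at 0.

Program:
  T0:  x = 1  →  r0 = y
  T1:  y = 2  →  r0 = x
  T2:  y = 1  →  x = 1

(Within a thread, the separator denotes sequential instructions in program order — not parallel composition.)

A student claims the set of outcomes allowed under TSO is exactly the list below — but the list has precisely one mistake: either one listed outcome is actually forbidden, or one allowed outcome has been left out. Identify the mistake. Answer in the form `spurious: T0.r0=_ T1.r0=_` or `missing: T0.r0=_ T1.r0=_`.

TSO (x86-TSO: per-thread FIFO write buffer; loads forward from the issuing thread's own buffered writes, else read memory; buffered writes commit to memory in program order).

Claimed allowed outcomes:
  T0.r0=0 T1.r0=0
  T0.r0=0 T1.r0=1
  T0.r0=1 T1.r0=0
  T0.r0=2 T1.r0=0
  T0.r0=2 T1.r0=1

outcome vector order: (T0.r0,T1.r0)
TSO (6): (0,0), (0,1), (1,0), (1,1), (2,0), (2,1)
TSO∖claimed = {(1,1)}

missing: T0.r0=1 T1.r0=1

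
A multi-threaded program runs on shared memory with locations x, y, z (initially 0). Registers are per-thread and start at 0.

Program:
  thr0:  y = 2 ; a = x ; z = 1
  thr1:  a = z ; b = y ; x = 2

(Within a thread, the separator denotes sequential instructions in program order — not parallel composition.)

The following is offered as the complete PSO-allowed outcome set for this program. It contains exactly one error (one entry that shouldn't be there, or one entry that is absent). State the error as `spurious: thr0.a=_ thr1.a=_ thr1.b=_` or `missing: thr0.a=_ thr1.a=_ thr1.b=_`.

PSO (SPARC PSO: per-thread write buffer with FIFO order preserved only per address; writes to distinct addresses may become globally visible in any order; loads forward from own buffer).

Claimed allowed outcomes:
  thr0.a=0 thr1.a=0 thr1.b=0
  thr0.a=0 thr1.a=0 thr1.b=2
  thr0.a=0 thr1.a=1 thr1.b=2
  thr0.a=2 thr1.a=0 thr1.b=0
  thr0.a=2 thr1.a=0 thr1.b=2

outcome vector order: (thr0.a,thr1.a,thr1.b)
PSO: 6 outcomes — {0/0/0, 0/0/2, 0/1/0, 0/1/2, 2/0/0, 2/0/2}
PSO∖claimed = {0/1/0}

missing: thr0.a=0 thr1.a=1 thr1.b=0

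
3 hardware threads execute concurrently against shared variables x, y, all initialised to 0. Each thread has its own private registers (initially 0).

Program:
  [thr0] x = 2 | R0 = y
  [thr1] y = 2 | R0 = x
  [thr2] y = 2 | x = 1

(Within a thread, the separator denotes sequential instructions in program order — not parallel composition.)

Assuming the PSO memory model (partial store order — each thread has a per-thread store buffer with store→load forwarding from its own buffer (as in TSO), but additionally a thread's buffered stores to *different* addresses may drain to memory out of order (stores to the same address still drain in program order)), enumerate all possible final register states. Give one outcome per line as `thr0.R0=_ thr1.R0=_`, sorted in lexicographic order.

thr0.R0=0 thr1.R0=0
thr0.R0=0 thr1.R0=1
thr0.R0=0 thr1.R0=2
thr0.R0=2 thr1.R0=0
thr0.R0=2 thr1.R0=1
thr0.R0=2 thr1.R0=2

outcome vector order: (thr0.R0,thr1.R0)
|PSO outcomes| = 6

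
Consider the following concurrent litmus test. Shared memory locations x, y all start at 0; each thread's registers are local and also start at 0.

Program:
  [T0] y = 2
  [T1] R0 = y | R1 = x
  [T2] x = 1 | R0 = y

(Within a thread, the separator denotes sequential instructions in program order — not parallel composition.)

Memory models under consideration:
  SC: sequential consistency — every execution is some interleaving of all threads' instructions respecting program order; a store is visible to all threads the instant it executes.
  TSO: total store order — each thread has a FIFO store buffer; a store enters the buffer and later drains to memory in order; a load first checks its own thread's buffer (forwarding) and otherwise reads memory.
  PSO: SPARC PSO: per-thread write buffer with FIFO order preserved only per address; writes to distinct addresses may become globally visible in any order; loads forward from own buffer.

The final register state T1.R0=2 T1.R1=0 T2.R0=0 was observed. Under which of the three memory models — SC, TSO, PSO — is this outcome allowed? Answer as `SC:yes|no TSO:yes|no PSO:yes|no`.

SC:no TSO:yes PSO:yes

outcome vector order: (T1.R0,T1.R1,T2.R0)
[SC] allowed = {(0,0,0), (0,0,2), (0,1,0), (0,1,2), (2,0,2), (2,1,0), (2,1,2)}
[TSO] allowed = {(0,0,0), (0,0,2), (0,1,0), (0,1,2), (2,0,0), (2,0,2), (2,1,0), (2,1,2)}
[PSO] allowed = {(0,0,0), (0,0,2), (0,1,0), (0,1,2), (2,0,0), (2,0,2), (2,1,0), (2,1,2)}
target (2,0,0) ∈ {TSO,PSO}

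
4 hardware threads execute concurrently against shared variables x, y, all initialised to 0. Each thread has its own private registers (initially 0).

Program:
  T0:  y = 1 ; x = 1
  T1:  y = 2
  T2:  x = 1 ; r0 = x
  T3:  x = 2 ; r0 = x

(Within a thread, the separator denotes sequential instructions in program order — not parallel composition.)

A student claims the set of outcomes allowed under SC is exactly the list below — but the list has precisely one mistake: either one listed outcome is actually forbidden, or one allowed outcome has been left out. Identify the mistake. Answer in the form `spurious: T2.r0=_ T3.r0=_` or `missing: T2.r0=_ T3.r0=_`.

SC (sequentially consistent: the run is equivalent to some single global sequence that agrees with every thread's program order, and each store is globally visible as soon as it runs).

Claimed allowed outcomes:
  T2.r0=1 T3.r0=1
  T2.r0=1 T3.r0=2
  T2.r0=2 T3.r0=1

outcome vector order: (T2.r0,T3.r0)
SC (4): 1/1 1/2 2/1 2/2
SC∖claimed = {2/2}

missing: T2.r0=2 T3.r0=2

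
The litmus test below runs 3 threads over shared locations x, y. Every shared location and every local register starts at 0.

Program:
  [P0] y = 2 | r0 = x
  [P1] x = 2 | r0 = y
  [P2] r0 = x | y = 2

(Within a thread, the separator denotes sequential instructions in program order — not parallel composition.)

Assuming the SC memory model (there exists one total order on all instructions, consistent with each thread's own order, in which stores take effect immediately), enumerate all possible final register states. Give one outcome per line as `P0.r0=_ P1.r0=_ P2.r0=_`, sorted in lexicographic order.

outcome vector order: (P0.r0,P1.r0,P2.r0)
|SC outcomes| = 6

P0.r0=0 P1.r0=2 P2.r0=0
P0.r0=0 P1.r0=2 P2.r0=2
P0.r0=2 P1.r0=0 P2.r0=0
P0.r0=2 P1.r0=0 P2.r0=2
P0.r0=2 P1.r0=2 P2.r0=0
P0.r0=2 P1.r0=2 P2.r0=2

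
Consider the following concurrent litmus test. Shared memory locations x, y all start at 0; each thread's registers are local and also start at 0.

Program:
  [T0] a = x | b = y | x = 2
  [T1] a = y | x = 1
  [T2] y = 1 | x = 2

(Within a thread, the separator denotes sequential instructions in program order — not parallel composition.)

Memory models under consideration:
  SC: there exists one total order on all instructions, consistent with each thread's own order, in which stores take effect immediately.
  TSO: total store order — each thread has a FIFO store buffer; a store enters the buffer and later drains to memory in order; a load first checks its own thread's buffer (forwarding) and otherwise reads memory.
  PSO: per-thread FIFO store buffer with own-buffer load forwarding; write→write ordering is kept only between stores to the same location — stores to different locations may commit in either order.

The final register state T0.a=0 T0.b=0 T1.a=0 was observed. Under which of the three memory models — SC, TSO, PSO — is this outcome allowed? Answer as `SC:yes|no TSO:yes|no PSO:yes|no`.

SC:yes TSO:yes PSO:yes

outcome vector order: (T0.a,T0.b,T1.a)
SC (9): (0,0,0), (0,0,1), (0,1,0), (0,1,1), (1,0,0), (1,1,0), (1,1,1), (2,1,0), (2,1,1)
TSO (9): (0,0,0), (0,0,1), (0,1,0), (0,1,1), (1,0,0), (1,1,0), (1,1,1), (2,1,0), (2,1,1)
PSO (11): (0,0,0), (0,0,1), (0,1,0), (0,1,1), (1,0,0), (1,1,0), (1,1,1), (2,0,0), (2,0,1), (2,1,0), (2,1,1)
target (0,0,0) ∈ {SC,TSO,PSO}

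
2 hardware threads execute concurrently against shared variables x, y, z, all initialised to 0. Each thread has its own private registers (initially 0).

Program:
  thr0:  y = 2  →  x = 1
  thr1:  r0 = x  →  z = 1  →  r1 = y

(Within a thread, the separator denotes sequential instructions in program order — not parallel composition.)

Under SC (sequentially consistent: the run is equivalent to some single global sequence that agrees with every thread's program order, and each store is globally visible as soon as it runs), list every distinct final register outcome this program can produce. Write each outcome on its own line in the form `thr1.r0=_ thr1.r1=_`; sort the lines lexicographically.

outcome vector order: (thr1.r0,thr1.r1)
|SC outcomes| = 3

thr1.r0=0 thr1.r1=0
thr1.r0=0 thr1.r1=2
thr1.r0=1 thr1.r1=2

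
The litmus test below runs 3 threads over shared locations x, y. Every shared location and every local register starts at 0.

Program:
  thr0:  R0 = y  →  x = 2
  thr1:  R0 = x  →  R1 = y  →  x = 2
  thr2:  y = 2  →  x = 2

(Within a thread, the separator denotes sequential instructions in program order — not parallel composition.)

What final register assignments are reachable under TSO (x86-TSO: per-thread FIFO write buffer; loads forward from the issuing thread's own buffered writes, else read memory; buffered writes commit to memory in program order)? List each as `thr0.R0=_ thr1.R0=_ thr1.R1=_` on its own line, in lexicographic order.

thr0.R0=0 thr1.R0=0 thr1.R1=0
thr0.R0=0 thr1.R0=0 thr1.R1=2
thr0.R0=0 thr1.R0=2 thr1.R1=0
thr0.R0=0 thr1.R0=2 thr1.R1=2
thr0.R0=2 thr1.R0=0 thr1.R1=0
thr0.R0=2 thr1.R0=0 thr1.R1=2
thr0.R0=2 thr1.R0=2 thr1.R1=2

outcome vector order: (thr0.R0,thr1.R0,thr1.R1)
|TSO outcomes| = 7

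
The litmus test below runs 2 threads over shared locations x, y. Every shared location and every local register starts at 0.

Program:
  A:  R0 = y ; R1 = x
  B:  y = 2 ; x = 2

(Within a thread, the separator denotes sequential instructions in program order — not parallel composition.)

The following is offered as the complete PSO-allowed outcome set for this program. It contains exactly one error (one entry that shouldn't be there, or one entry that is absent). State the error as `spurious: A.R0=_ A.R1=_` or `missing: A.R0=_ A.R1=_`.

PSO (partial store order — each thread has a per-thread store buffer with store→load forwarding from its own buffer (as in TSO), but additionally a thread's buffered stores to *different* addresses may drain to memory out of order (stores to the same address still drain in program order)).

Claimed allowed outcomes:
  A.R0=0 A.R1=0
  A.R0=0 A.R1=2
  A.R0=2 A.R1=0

outcome vector order: (A.R0,A.R1)
PSO (4): 0/0 0/2 2/0 2/2
PSO∖claimed = {2/2}

missing: A.R0=2 A.R1=2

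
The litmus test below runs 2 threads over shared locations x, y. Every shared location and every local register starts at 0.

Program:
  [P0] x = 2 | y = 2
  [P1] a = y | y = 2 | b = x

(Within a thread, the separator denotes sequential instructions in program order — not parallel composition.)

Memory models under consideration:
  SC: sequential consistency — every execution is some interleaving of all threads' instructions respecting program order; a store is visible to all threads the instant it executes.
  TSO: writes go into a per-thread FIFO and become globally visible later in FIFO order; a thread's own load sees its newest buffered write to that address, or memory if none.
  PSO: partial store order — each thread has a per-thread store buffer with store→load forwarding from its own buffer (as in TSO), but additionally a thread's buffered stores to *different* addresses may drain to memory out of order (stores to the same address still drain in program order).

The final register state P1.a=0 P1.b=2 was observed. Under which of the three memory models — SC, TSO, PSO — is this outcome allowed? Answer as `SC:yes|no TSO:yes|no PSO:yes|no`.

SC:yes TSO:yes PSO:yes

outcome vector order: (P1.a,P1.b)
under SC → (0,0), (0,2), (2,2)
under TSO → (0,0), (0,2), (2,2)
under PSO → (0,0), (0,2), (2,0), (2,2)
target (0,2) ∈ {SC,TSO,PSO}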